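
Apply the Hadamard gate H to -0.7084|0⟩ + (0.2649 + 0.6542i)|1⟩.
(-0.3136 + 0.4626i)|0⟩ + (-0.6882 - 0.4626i)|1⟩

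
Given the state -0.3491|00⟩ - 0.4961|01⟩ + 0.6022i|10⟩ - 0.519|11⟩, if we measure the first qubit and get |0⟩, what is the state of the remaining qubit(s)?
-0.5755|0⟩ - 0.8178|1⟩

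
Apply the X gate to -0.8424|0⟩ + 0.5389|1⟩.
0.5389|0⟩ - 0.8424|1⟩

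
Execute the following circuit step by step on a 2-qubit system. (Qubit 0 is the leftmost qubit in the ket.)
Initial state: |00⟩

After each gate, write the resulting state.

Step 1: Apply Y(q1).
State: i|01⟩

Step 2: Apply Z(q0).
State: i|01⟩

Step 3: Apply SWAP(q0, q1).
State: i|10⟩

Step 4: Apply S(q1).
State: i|10⟩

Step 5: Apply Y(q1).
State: -|11⟩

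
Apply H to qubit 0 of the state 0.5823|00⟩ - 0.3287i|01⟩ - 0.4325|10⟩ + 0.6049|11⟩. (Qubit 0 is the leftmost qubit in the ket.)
0.1059|00⟩ + (0.4277 - 0.2324i)|01⟩ + 0.7176|10⟩ + (-0.4277 - 0.2324i)|11⟩

H on qubit 0 mixes each pair of kets that differ only in qubit 0: amplitudes (a, b) of (|…0…⟩, |…1…⟩) become ((a + b)/√2, (a − b)/√2). Kets absent from the input have amplitude 0.
(|00⟩, |10⟩): (a, b) = (0.5823, -0.4325) → (0.1059, 0.7176)
(|01⟩, |11⟩): (a, b) = (-0.3287i, 0.6049) → ((0.4277 - 0.2324i), (-0.4277 - 0.2324i))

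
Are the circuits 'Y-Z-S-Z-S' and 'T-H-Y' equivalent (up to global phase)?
No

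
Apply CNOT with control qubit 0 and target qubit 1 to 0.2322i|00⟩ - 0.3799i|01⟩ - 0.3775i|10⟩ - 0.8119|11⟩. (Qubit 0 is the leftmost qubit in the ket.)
0.2322i|00⟩ - 0.3799i|01⟩ - 0.8119|10⟩ - 0.3775i|11⟩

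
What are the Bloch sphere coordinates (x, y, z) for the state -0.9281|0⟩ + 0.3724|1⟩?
(-0.6912, 0, 0.7227)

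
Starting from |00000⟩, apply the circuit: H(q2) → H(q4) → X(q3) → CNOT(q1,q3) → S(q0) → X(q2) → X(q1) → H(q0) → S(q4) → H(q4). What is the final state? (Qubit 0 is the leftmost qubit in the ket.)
(0.25 + 0.25i)|01010⟩ + (0.25 - 0.25i)|01011⟩ + (0.25 + 0.25i)|01110⟩ + (0.25 - 0.25i)|01111⟩ + (0.25 + 0.25i)|11010⟩ + (0.25 - 0.25i)|11011⟩ + (0.25 + 0.25i)|11110⟩ + (0.25 - 0.25i)|11111⟩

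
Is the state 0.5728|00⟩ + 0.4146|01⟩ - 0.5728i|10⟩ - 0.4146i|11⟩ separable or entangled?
Separable

Writing the state as a|00⟩ + b|01⟩ + c|10⟩ + d|11⟩, it is a product state iff ad − bc = 0.
Here (a, b, c, d) = (0.5728, 0.4146, -0.5728i, -0.4146i): ad − bc = (0.5728)(-0.4146i) − (0.4146)(-0.5728i) = 0, so the state is separable.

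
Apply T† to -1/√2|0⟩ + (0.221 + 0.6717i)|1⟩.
-1/√2|0⟩ + (0.6312 + 0.3187i)|1⟩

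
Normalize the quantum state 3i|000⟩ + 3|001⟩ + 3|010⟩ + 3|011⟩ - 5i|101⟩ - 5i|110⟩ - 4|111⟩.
0.297i|000⟩ + 0.297|001⟩ + 0.297|010⟩ + 0.297|011⟩ - 0.4951i|101⟩ - 0.4951i|110⟩ - 0.3961|111⟩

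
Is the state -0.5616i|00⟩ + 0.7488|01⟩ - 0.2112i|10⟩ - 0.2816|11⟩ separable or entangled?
Entangled

Writing the state as a|00⟩ + b|01⟩ + c|10⟩ + d|11⟩, it is a product state iff ad − bc = 0.
Here (a, b, c, d) = (-0.5616i, 0.7488, -0.2112i, -0.2816): ad − bc = (-0.5616i)(-0.2816) − (0.7488)(-0.2112i) = 0.3163i ≠ 0, so the state is entangled.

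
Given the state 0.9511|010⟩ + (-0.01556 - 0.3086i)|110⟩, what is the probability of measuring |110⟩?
0.09548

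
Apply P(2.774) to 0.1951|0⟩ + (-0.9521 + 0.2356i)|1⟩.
0.1951|0⟩ + (0.8038 - 0.562i)|1⟩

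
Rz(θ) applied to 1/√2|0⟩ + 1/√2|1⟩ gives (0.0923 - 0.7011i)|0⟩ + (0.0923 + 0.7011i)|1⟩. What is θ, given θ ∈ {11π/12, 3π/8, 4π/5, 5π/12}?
11π/12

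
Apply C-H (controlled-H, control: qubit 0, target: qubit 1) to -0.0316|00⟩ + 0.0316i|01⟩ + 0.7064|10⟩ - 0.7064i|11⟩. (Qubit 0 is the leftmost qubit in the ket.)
-0.0316|00⟩ + 0.0316i|01⟩ + (0.4995 - 0.4995i)|10⟩ + (0.4995 + 0.4995i)|11⟩

C-H leaves the control-|0⟩ kets |00⟩, |01⟩ unchanged and applies H to qubit 1 on the control-|1⟩ pair (|10⟩, |11⟩).
H = [[1/√2, 1/√2], [1/√2, -1/√2]].
With a = amp(|10⟩) = 0.7064 and b = amp(|11⟩) = -0.7064i:
new amp(|10⟩) = (1/√2)·a + (1/√2)·b = (0.4995 - 0.4995i)
new amp(|11⟩) = (1/√2)·a + (-1/√2)·b = (0.4995 + 0.4995i)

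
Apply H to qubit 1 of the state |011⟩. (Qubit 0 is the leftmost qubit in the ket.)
1/√2|001⟩ - 1/√2|011⟩

H on qubit 1 mixes each pair of kets that differ only in qubit 1: amplitudes (a, b) of (|…0…⟩, |…1…⟩) become ((a + b)/√2, (a − b)/√2). Kets absent from the input have amplitude 0.
(|001⟩, |011⟩): (a, b) = (0, 1) → (1/√2, -1/√2)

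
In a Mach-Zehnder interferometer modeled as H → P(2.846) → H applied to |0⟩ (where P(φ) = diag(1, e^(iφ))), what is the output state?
(0.02169 + 0.1457i)|0⟩ + (0.9783 - 0.1457i)|1⟩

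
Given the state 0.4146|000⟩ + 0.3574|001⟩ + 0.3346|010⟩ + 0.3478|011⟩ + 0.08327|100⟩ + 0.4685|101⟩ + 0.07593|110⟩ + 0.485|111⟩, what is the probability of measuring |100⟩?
0.006934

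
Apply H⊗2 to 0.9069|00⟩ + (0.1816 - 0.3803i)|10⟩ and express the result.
(0.5443 - 0.1902i)|00⟩ + (0.5443 - 0.1902i)|01⟩ + (0.3627 + 0.1902i)|10⟩ + (0.3627 + 0.1902i)|11⟩

H⊗2 gives amp(|y⟩) = (1/2) Σ_x (−1)^(x·y) amp(|x⟩), where x·y is the number of positions in which both x and y have a 1.
|00⟩: (0.9069 + (0.1816 - 0.3803i))/2 = (0.5443 - 0.1902i)
|01⟩: (0.9069 + (0.1816 - 0.3803i))/2 = (0.5443 - 0.1902i)
|10⟩: (0.9069 - (0.1816 - 0.3803i))/2 = (0.3627 + 0.1902i)
|11⟩: (0.9069 - (0.1816 - 0.3803i))/2 = (0.3627 + 0.1902i)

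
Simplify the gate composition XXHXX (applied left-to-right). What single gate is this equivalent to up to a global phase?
H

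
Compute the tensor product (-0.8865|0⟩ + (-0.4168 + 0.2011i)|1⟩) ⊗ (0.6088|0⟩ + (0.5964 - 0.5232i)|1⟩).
-0.5397|00⟩ + (-0.5287 + 0.4638i)|01⟩ + (-0.2537 + 0.1224i)|10⟩ + (-0.1434 + 0.338i)|11⟩

amp(|b₁b₂…⟩) = product of the factor amplitudes for bits b₁, b₂, …; only kets whose every factor amplitude is nonzero survive.
|00⟩: (-0.8865)(0.6088) = -0.5397
|01⟩: (-0.8865)(0.5964 - 0.5232i) = (-0.5287 + 0.4638i)
|10⟩: (-0.4168 + 0.2011i)(0.6088) = (-0.2537 + 0.1224i)
|11⟩: (-0.4168 + 0.2011i)(0.5964 - 0.5232i) = (-0.1434 + 0.338i)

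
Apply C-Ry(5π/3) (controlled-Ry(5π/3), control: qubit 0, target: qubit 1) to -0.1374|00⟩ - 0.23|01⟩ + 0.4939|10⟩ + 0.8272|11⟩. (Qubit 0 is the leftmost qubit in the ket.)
-0.1374|00⟩ - 0.23|01⟩ - 0.8413|10⟩ - 0.4694|11⟩

C-Ry(5π/3) leaves the control-|0⟩ kets |00⟩, |01⟩ unchanged and applies Ry(5π/3) to qubit 1 on the control-|1⟩ pair (|10⟩, |11⟩).
Ry(5π/3) = [[cos(θ/2), −sin(θ/2)], [sin(θ/2), cos(θ/2)]]; θ = 5π/3, cos(θ/2) ≈ -0.866025, sin(θ/2) ≈ 0.5.
With a = amp(|10⟩) = 0.4939 and b = amp(|11⟩) = 0.8272:
new amp(|10⟩) = (-0.866025)·a + (-0.5)·b = -0.8413
new amp(|11⟩) = (0.5)·a + (-0.866025)·b = -0.4694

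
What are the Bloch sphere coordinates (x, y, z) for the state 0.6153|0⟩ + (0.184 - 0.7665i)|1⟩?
(0.2264, -0.9433, -0.2428)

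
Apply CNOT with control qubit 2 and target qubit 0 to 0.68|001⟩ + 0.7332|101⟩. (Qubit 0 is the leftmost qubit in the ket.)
0.7332|001⟩ + 0.68|101⟩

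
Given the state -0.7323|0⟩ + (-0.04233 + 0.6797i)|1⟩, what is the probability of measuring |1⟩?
0.4638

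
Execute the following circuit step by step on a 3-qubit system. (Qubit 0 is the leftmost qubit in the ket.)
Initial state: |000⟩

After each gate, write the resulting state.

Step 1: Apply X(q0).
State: |100⟩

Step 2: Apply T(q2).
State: |100⟩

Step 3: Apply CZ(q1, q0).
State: |100⟩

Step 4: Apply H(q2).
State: 1/√2|100⟩ + 1/√2|101⟩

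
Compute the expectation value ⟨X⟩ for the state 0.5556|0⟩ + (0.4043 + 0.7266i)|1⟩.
0.4493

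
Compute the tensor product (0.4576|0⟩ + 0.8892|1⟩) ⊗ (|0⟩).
0.4576|00⟩ + 0.8892|10⟩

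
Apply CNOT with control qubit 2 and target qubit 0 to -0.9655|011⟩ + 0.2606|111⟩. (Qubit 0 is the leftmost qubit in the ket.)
0.2606|011⟩ - 0.9655|111⟩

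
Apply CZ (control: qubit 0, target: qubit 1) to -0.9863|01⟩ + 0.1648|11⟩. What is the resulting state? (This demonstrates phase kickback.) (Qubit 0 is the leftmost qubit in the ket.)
-0.9863|01⟩ - 0.1648|11⟩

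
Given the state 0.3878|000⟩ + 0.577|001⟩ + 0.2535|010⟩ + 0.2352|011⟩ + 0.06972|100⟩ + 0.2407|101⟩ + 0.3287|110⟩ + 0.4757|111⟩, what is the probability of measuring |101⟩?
0.05794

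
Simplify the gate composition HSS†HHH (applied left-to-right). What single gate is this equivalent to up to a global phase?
I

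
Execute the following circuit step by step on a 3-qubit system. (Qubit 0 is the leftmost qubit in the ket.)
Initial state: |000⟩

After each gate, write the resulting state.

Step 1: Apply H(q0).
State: 1/√2|000⟩ + 1/√2|100⟩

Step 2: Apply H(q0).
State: |000⟩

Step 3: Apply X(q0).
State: |100⟩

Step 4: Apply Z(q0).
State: -|100⟩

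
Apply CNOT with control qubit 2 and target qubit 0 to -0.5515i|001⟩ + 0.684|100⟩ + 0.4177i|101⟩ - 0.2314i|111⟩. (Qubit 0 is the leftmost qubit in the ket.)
0.4177i|001⟩ - 0.2314i|011⟩ + 0.684|100⟩ - 0.5515i|101⟩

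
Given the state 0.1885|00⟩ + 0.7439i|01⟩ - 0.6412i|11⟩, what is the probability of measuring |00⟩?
0.03553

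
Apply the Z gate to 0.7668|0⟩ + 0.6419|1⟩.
0.7668|0⟩ - 0.6419|1⟩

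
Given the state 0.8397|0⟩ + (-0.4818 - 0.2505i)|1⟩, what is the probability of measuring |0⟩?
0.7051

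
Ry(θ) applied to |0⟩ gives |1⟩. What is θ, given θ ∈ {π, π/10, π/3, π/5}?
π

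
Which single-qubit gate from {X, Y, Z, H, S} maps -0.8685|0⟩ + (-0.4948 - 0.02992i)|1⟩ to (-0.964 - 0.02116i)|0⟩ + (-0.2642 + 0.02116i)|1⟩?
H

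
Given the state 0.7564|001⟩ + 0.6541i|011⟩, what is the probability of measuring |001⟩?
0.5721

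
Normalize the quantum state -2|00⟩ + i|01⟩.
-0.8944|00⟩ + (1/√5)i|01⟩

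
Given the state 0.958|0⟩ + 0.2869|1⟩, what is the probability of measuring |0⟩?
0.9178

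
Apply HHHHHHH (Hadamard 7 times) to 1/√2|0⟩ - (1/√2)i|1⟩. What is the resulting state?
(1/2 - (1/2)i)|0⟩ + (1/2 + (1/2)i)|1⟩

H² = I, so H^7 = H: a single Hadamard. With (a, b) = (1/√2, -(1/√2)i), H gives ((a + b)/√2, (a − b)/√2) = ((1/2 - (1/2)i), (1/2 + (1/2)i)).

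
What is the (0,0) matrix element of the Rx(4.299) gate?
-0.5469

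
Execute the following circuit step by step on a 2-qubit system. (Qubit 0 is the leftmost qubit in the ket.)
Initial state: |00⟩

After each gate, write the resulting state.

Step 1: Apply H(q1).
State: 1/√2|00⟩ + 1/√2|01⟩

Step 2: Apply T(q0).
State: 1/√2|00⟩ + 1/√2|01⟩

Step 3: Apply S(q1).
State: 1/√2|00⟩ + (1/√2)i|01⟩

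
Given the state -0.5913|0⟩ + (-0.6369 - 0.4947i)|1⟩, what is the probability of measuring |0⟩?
0.3496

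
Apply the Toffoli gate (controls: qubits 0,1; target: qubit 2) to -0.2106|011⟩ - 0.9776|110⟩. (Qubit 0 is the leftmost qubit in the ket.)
-0.2106|011⟩ - 0.9776|111⟩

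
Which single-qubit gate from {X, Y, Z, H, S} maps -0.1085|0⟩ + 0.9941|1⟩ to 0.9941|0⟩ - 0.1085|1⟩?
X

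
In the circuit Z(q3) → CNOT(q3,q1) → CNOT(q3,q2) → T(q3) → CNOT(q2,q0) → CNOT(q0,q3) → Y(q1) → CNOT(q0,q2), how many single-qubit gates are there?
3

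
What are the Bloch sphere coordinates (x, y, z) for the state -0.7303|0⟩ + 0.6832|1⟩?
(-0.9979, 0, 0.06658)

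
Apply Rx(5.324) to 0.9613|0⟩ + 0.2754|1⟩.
(-0.8528 - 0.1271i)|0⟩ + (-0.2443 - 0.4436i)|1⟩

Rx(5.324) = [[cos(θ/2), −i·sin(θ/2)], [−i·sin(θ/2), cos(θ/2)]]; θ = 5.324, cos(θ/2) ≈ -0.887183, sin(θ/2) ≈ 0.461418.
With a = amp(|0⟩) = 0.9613 and b = amp(|1⟩) = 0.2754:
new amp(|0⟩) = (-0.887183)·a + (-0.461418i)·b = (-0.8528 - 0.1271i)
new amp(|1⟩) = (-0.461418i)·a + (-0.887183)·b = (-0.2443 - 0.4436i)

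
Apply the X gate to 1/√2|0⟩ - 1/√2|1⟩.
-1/√2|0⟩ + 1/√2|1⟩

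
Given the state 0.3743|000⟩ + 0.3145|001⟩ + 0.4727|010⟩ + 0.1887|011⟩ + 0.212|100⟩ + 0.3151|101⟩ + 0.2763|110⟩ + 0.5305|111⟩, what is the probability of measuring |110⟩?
0.07634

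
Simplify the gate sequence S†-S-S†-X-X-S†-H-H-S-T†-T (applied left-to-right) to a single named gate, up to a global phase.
S†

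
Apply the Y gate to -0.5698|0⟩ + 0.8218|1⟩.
-0.8218i|0⟩ - 0.5698i|1⟩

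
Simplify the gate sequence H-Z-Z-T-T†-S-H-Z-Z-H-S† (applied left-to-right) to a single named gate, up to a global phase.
H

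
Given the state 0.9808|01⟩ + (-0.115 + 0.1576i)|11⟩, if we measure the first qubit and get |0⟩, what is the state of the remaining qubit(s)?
|1⟩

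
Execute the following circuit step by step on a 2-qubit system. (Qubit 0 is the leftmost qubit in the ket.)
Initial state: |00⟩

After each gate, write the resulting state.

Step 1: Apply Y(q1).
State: i|01⟩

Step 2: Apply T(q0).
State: i|01⟩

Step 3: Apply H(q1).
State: (1/√2)i|00⟩ - (1/√2)i|01⟩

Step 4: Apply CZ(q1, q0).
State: (1/√2)i|00⟩ - (1/√2)i|01⟩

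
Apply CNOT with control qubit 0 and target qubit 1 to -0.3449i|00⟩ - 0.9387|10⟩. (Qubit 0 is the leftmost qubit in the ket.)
-0.3449i|00⟩ - 0.9387|11⟩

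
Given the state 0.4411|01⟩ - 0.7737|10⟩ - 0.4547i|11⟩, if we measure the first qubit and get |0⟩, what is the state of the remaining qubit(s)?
|1⟩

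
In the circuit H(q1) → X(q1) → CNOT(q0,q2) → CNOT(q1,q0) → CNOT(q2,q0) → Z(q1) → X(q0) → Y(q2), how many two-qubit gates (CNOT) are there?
3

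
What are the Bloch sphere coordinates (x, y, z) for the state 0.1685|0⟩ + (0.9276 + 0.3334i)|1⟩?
(0.3126, 0.1124, -0.9432)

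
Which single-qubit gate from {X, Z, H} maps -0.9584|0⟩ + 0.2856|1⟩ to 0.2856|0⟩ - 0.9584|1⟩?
X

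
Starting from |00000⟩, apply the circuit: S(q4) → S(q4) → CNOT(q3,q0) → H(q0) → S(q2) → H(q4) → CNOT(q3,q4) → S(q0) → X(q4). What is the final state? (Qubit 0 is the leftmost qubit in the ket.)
1/2|00000⟩ + 1/2|00001⟩ + (1/2)i|10000⟩ + (1/2)i|10001⟩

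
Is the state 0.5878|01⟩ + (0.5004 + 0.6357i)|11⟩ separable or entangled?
Separable

Writing the state as a|00⟩ + b|01⟩ + c|10⟩ + d|11⟩, it is a product state iff ad − bc = 0.
Here (a, b, c, d) = (0, 0.5878, 0, (0.5004 + 0.6357i)): ad − bc = (0)(0.5004 + 0.6357i) − (0.5878)(0) = 0, so the state is separable.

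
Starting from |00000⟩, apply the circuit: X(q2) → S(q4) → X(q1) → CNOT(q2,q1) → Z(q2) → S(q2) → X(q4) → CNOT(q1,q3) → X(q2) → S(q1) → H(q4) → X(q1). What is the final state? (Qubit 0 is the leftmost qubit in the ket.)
-(1/√2)i|01000⟩ + (1/√2)i|01001⟩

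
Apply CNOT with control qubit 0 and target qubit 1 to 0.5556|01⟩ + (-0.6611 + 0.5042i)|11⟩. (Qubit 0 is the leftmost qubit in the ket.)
0.5556|01⟩ + (-0.6611 + 0.5042i)|10⟩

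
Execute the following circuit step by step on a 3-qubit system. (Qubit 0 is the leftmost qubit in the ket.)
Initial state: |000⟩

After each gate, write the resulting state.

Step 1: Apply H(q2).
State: 1/√2|000⟩ + 1/√2|001⟩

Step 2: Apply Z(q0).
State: 1/√2|000⟩ + 1/√2|001⟩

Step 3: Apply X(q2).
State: 1/√2|000⟩ + 1/√2|001⟩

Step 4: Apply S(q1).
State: 1/√2|000⟩ + 1/√2|001⟩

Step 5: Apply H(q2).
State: |000⟩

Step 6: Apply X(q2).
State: |001⟩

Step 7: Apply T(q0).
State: |001⟩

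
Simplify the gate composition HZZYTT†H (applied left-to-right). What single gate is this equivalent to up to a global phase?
Y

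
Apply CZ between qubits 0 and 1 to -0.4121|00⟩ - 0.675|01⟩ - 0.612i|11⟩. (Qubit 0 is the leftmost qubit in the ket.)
-0.4121|00⟩ - 0.675|01⟩ + 0.612i|11⟩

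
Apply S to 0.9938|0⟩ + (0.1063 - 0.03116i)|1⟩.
0.9938|0⟩ + (0.03116 + 0.1063i)|1⟩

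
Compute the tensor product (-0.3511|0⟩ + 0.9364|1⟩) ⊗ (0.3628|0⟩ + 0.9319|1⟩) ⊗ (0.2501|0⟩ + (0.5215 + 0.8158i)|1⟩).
-0.03186|000⟩ + (-0.06643 - 0.1039i)|001⟩ - 0.08183|010⟩ + (-0.1706 - 0.2669i)|011⟩ + 0.08497|100⟩ + (0.1772 + 0.2771i)|101⟩ + 0.2182|110⟩ + (0.4551 + 0.7119i)|111⟩

amp(|b₁b₂…⟩) = product of the factor amplitudes for bits b₁, b₂, …; only kets whose every factor amplitude is nonzero survive.
|000⟩: (-0.3511)(0.3628)(0.2501) = -0.03186
|001⟩: (-0.3511)(0.3628)(0.5215 + 0.8158i) = (-0.06643 - 0.1039i)
|010⟩: (-0.3511)(0.9319)(0.2501) = -0.08183
|011⟩: (-0.3511)(0.9319)(0.5215 + 0.8158i) = (-0.1706 - 0.2669i)
|100⟩: (0.9364)(0.3628)(0.2501) = 0.08497
|101⟩: (0.9364)(0.3628)(0.5215 + 0.8158i) = (0.1772 + 0.2771i)
|110⟩: (0.9364)(0.9319)(0.2501) = 0.2182
|111⟩: (0.9364)(0.9319)(0.5215 + 0.8158i) = (0.4551 + 0.7119i)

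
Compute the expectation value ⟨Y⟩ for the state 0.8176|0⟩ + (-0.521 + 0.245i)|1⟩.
0.4006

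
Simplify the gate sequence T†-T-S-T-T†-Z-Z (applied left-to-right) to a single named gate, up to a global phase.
S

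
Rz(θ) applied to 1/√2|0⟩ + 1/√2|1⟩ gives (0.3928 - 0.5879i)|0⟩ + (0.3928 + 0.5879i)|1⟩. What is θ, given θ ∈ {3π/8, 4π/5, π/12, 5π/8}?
5π/8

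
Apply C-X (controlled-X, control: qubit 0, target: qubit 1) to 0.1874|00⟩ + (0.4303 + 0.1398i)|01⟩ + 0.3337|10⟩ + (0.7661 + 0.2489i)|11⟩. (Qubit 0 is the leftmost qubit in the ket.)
0.1874|00⟩ + (0.4303 + 0.1398i)|01⟩ + (0.7661 + 0.2489i)|10⟩ + 0.3337|11⟩

C-X leaves the control-|0⟩ kets |00⟩, |01⟩ unchanged and applies X to qubit 1 on the control-|1⟩ pair (|10⟩, |11⟩).
X = [[0, 1], [1, 0]].
With a = amp(|10⟩) = 0.3337 and b = amp(|11⟩) = (0.7661 + 0.2489i):
new amp(|10⟩) = (1)·b = (0.7661 + 0.2489i)
new amp(|11⟩) = (1)·a = 0.3337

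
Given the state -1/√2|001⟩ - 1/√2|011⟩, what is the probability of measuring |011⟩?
1/2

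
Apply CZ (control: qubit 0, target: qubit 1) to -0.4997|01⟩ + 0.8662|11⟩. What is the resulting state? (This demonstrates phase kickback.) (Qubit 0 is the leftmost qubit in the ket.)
-0.4997|01⟩ - 0.8662|11⟩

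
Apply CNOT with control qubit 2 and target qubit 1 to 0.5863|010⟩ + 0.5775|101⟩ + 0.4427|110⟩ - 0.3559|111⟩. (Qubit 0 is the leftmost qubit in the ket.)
0.5863|010⟩ - 0.3559|101⟩ + 0.4427|110⟩ + 0.5775|111⟩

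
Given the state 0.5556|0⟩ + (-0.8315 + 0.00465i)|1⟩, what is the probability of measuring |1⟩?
0.6914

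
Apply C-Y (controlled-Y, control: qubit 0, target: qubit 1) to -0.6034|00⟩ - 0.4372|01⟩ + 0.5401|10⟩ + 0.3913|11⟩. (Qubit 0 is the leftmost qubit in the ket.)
-0.6034|00⟩ - 0.4372|01⟩ - 0.3913i|10⟩ + 0.5401i|11⟩

C-Y leaves the control-|0⟩ kets |00⟩, |01⟩ unchanged and applies Y to qubit 1 on the control-|1⟩ pair (|10⟩, |11⟩).
Y = [[0, -i], [i, 0]].
With a = amp(|10⟩) = 0.5401 and b = amp(|11⟩) = 0.3913:
new amp(|10⟩) = (-i)·b = -0.3913i
new amp(|11⟩) = (i)·a = 0.5401i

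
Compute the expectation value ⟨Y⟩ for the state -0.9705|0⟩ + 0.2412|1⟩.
0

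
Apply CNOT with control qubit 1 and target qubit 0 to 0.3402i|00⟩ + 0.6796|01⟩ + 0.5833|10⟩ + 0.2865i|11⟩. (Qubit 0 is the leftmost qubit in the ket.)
0.3402i|00⟩ + 0.2865i|01⟩ + 0.5833|10⟩ + 0.6796|11⟩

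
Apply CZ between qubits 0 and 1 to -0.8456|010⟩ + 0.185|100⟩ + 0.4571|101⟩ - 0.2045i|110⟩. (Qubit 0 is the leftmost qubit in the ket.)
-0.8456|010⟩ + 0.185|100⟩ + 0.4571|101⟩ + 0.2045i|110⟩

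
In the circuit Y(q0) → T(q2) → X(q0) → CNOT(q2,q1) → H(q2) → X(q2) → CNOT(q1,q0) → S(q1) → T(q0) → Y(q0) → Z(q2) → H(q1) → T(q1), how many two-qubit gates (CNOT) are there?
2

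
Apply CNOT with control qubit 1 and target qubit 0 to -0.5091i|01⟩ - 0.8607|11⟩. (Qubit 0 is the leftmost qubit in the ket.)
-0.8607|01⟩ - 0.5091i|11⟩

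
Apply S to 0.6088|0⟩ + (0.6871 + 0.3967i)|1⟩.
0.6088|0⟩ + (-0.3967 + 0.6871i)|1⟩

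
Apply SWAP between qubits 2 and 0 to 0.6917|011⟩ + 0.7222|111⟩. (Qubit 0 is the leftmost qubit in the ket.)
0.6917|110⟩ + 0.7222|111⟩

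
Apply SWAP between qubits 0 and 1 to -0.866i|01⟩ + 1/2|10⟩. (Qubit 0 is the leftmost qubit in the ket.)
1/2|01⟩ - 0.866i|10⟩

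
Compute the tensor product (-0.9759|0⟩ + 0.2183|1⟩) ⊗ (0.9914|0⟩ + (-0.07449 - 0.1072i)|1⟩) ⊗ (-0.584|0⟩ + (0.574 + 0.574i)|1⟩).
0.565|000⟩ + (-0.5553 - 0.5553i)|001⟩ + (-0.04245 - 0.0611i)|010⟩ + (-0.01832 + 0.1018i)|011⟩ - 0.1264|100⟩ + (0.1242 + 0.1242i)|101⟩ + (0.009497 + 0.01367i)|110⟩ + (0.004099 - 0.02277i)|111⟩

amp(|b₁b₂…⟩) = product of the factor amplitudes for bits b₁, b₂, …; only kets whose every factor amplitude is nonzero survive.
|000⟩: (-0.9759)(0.9914)(-0.584) = 0.565
|001⟩: (-0.9759)(0.9914)(0.574 + 0.574i) = (-0.5553 - 0.5553i)
|010⟩: (-0.9759)(-0.07449 - 0.1072i)(-0.584) = (-0.04245 - 0.0611i)
|011⟩: (-0.9759)(-0.07449 - 0.1072i)(0.574 + 0.574i) = (-0.01832 + 0.1018i)
|100⟩: (0.2183)(0.9914)(-0.584) = -0.1264
|101⟩: (0.2183)(0.9914)(0.574 + 0.574i) = (0.1242 + 0.1242i)
|110⟩: (0.2183)(-0.07449 - 0.1072i)(-0.584) = (0.009497 + 0.01367i)
|111⟩: (0.2183)(-0.07449 - 0.1072i)(0.574 + 0.574i) = (0.004099 - 0.02277i)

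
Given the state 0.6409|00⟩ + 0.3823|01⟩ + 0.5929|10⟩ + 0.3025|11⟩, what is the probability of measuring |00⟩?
0.4108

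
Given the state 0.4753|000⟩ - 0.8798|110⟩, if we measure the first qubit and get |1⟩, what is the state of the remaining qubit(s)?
-|10⟩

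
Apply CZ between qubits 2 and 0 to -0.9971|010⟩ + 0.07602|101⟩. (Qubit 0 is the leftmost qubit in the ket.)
-0.9971|010⟩ - 0.07602|101⟩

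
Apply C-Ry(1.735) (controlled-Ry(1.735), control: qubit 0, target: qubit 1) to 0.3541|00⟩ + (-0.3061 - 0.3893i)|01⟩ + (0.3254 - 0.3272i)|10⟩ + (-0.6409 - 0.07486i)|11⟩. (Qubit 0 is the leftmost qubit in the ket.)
0.3541|00⟩ + (-0.3061 - 0.3893i)|01⟩ + (0.6993 - 0.1545i)|10⟩ + (-0.1663 - 0.298i)|11⟩

C-Ry(1.735) leaves the control-|0⟩ kets |00⟩, |01⟩ unchanged and applies Ry(1.735) to qubit 1 on the control-|1⟩ pair (|10⟩, |11⟩).
Ry(1.735) = [[cos(θ/2), −sin(θ/2)], [sin(θ/2), cos(θ/2)]]; θ = 1.735, cos(θ/2) ≈ 0.646735, sin(θ/2) ≈ 0.762714.
With a = amp(|10⟩) = (0.3254 - 0.3272i) and b = amp(|11⟩) = (-0.6409 - 0.07486i):
new amp(|10⟩) = (0.646735)·a + (-0.762714)·b = (0.6993 - 0.1545i)
new amp(|11⟩) = (0.762714)·a + (0.646735)·b = (-0.1663 - 0.298i)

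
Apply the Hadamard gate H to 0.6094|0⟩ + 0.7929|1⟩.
0.9916|0⟩ - 0.1298|1⟩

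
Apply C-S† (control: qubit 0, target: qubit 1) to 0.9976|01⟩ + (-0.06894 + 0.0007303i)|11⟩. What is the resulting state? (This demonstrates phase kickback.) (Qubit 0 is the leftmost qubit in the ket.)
0.9976|01⟩ + (0.0007303 + 0.06894i)|11⟩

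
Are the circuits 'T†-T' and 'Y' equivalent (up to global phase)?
No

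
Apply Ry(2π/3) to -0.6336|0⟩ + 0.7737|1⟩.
-0.9868|0⟩ - 0.1619|1⟩

Ry(2π/3) = [[cos(θ/2), −sin(θ/2)], [sin(θ/2), cos(θ/2)]]; θ = 2π/3, cos(θ/2) ≈ 0.5, sin(θ/2) ≈ 0.866025.
With a = amp(|0⟩) = -0.6336 and b = amp(|1⟩) = 0.7737:
new amp(|0⟩) = (0.5)·a + (-0.866025)·b = -0.9868
new amp(|1⟩) = (0.866025)·a + (0.5)·b = -0.1619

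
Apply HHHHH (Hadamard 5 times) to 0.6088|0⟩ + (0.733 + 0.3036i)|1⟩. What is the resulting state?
(0.9488 + 0.2147i)|0⟩ + (-0.08782 - 0.2147i)|1⟩

H² = I, so H^5 = H: a single Hadamard. With (a, b) = (0.6088, (0.733 + 0.3036i)), H gives ((a + b)/√2, (a − b)/√2) = ((0.9488 + 0.2147i), (-0.08782 - 0.2147i)).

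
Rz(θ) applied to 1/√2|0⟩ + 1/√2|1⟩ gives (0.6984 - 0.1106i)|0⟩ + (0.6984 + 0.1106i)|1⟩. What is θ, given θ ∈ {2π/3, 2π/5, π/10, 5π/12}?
π/10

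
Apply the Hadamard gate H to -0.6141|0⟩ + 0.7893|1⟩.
0.1239|0⟩ - 0.9924|1⟩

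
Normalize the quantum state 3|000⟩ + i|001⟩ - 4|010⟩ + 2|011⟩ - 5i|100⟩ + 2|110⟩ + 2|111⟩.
1/√7|000⟩ + 0.126i|001⟩ - 0.504|010⟩ + 0.252|011⟩ - 0.6299i|100⟩ + 0.252|110⟩ + 0.252|111⟩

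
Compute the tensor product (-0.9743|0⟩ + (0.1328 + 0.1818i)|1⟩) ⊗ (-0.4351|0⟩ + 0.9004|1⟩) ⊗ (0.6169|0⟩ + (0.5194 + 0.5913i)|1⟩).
0.2615|000⟩ + (0.2202 + 0.2507i)|001⟩ - 0.5412|010⟩ + (-0.4556 - 0.5187i)|011⟩ + (-0.03565 - 0.0488i)|100⟩ + (0.01676 - 0.07525i)|101⟩ + (0.07376 + 0.101i)|110⟩ + (-0.03469 + 0.1557i)|111⟩

amp(|b₁b₂…⟩) = product of the factor amplitudes for bits b₁, b₂, …; only kets whose every factor amplitude is nonzero survive.
|000⟩: (-0.9743)(-0.4351)(0.6169) = 0.2615
|001⟩: (-0.9743)(-0.4351)(0.5194 + 0.5913i) = (0.2202 + 0.2507i)
|010⟩: (-0.9743)(0.9004)(0.6169) = -0.5412
|011⟩: (-0.9743)(0.9004)(0.5194 + 0.5913i) = (-0.4556 - 0.5187i)
|100⟩: (0.1328 + 0.1818i)(-0.4351)(0.6169) = (-0.03565 - 0.0488i)
|101⟩: (0.1328 + 0.1818i)(-0.4351)(0.5194 + 0.5913i) = (0.01676 - 0.07525i)
|110⟩: (0.1328 + 0.1818i)(0.9004)(0.6169) = (0.07376 + 0.101i)
|111⟩: (0.1328 + 0.1818i)(0.9004)(0.5194 + 0.5913i) = (-0.03469 + 0.1557i)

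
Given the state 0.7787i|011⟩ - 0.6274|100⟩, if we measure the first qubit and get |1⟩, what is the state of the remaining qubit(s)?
-|00⟩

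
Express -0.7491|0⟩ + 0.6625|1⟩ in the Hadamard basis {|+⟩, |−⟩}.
-0.06124|+⟩ - 0.9982|−⟩

With |ψ⟩ = α|0⟩ + β|1⟩, the Hadamard-basis coefficients are ⟨+|ψ⟩ = (α + β)/√2 and ⟨−|ψ⟩ = (α − β)/√2.
Here α = -0.7491, β = 0.6625: (α + β)/√2 = -0.06124, (α − β)/√2 = -0.9982.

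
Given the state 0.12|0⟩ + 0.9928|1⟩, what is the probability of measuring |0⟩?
0.0144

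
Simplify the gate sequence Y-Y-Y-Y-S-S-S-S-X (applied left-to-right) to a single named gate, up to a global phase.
X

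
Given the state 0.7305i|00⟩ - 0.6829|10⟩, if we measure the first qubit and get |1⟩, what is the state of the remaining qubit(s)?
-|0⟩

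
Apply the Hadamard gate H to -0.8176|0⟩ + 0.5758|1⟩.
-0.171|0⟩ - 0.9853|1⟩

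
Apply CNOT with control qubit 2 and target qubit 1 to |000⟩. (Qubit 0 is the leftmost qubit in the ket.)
|000⟩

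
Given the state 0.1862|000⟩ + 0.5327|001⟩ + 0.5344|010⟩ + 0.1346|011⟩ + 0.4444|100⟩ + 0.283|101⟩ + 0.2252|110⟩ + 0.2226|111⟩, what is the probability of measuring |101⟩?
0.08009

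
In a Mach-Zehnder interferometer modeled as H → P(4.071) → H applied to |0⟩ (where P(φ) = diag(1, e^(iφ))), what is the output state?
(0.2008 - 0.4006i)|0⟩ + (0.7992 + 0.4006i)|1⟩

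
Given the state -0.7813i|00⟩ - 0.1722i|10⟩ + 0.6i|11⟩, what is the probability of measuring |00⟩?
0.6104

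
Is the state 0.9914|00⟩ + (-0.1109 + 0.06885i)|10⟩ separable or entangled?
Separable

Writing the state as a|00⟩ + b|01⟩ + c|10⟩ + d|11⟩, it is a product state iff ad − bc = 0.
Here (a, b, c, d) = (0.9914, 0, (-0.1109 + 0.06885i), 0): ad − bc = (0.9914)(0) − (0)(-0.1109 + 0.06885i) = 0, so the state is separable.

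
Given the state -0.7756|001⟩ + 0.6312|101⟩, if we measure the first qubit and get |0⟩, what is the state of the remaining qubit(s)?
-|01⟩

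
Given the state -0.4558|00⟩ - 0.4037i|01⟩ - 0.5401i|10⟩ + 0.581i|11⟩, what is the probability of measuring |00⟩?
0.2078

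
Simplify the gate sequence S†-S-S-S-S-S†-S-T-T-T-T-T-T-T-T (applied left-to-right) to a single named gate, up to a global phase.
S†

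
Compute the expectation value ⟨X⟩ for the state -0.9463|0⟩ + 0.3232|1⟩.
-0.6117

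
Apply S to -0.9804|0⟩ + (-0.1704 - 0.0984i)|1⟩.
-0.9804|0⟩ + (0.0984 - 0.1704i)|1⟩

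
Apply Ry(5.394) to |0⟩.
-0.9028|0⟩ + 0.4301|1⟩

Ry(5.394) = [[cos(θ/2), −sin(θ/2)], [sin(θ/2), cos(θ/2)]]; θ = 5.394, cos(θ/2) ≈ -0.902786, sin(θ/2) ≈ 0.43009.
With a = amp(|0⟩) = 1 and b = amp(|1⟩) = 0:
new amp(|0⟩) = (-0.902786)·a + (-0.43009)·b = -0.9028
new amp(|1⟩) = (0.43009)·a + (-0.902786)·b = 0.4301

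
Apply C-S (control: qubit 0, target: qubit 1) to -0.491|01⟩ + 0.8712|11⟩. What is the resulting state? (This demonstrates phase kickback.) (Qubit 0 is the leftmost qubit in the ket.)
-0.491|01⟩ + 0.8712i|11⟩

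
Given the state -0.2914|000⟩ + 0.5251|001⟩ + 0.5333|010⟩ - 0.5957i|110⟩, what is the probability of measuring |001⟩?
0.2757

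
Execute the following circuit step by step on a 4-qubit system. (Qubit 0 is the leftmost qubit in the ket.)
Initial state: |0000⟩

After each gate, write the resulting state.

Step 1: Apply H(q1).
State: 1/√2|0000⟩ + 1/√2|0100⟩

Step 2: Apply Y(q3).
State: (1/√2)i|0001⟩ + (1/√2)i|0101⟩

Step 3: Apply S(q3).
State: -1/√2|0001⟩ - 1/√2|0101⟩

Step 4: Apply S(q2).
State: -1/√2|0001⟩ - 1/√2|0101⟩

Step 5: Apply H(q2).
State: -1/2|0001⟩ - 1/2|0011⟩ - 1/2|0101⟩ - 1/2|0111⟩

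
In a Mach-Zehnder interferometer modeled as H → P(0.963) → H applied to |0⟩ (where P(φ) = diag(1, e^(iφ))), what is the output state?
(0.7855 + 0.4105i)|0⟩ + (0.2145 - 0.4105i)|1⟩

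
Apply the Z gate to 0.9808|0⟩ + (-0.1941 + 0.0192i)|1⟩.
0.9808|0⟩ + (0.1941 - 0.0192i)|1⟩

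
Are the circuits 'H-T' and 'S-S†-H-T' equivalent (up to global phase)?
Yes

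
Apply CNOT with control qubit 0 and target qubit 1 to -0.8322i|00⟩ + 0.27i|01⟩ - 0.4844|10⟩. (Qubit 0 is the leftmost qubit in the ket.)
-0.8322i|00⟩ + 0.27i|01⟩ - 0.4844|11⟩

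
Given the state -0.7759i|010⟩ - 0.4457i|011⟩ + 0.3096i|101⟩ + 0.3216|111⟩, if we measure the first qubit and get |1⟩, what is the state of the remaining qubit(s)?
0.6935i|01⟩ + 0.7204|11⟩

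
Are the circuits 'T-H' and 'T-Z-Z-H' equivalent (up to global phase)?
Yes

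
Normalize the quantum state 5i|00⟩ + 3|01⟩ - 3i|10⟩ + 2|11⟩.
0.7293i|00⟩ + 0.4376|01⟩ - 0.4376i|10⟩ + 0.2917|11⟩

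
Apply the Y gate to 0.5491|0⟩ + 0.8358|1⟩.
-0.8358i|0⟩ + 0.5491i|1⟩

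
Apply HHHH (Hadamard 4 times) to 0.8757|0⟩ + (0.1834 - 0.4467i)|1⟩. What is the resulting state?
0.8757|0⟩ + (0.1834 - 0.4467i)|1⟩

H² = I, so an even number of Hadamards cancels: H^4 = I and the state is unchanged.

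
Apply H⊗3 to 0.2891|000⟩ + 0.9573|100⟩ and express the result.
0.4407|000⟩ + 0.4407|001⟩ + 0.4407|010⟩ + 0.4407|011⟩ - 0.2362|100⟩ - 0.2362|101⟩ - 0.2362|110⟩ - 0.2362|111⟩

H⊗3 gives amp(|y⟩) = (1/2√2) Σ_x (−1)^(x·y) amp(|x⟩), where x·y is the number of positions in which both x and y have a 1.
|000⟩: (0.2891 + 0.9573)/(2√2) = 0.4407
|001⟩: (0.2891 + 0.9573)/(2√2) = 0.4407
|010⟩: (0.2891 + 0.9573)/(2√2) = 0.4407
|011⟩: (0.2891 + 0.9573)/(2√2) = 0.4407
|100⟩: (0.2891 - 0.9573)/(2√2) = -0.2362
|101⟩: (0.2891 - 0.9573)/(2√2) = -0.2362
|110⟩: (0.2891 - 0.9573)/(2√2) = -0.2362
|111⟩: (0.2891 - 0.9573)/(2√2) = -0.2362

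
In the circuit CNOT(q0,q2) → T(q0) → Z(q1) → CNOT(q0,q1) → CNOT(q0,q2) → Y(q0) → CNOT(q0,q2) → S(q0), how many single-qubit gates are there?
4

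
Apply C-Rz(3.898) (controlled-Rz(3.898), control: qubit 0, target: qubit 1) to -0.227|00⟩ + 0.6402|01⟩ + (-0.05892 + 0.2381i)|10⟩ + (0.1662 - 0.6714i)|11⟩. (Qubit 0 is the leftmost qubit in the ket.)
-0.227|00⟩ + 0.6402|01⟩ + (0.243 - 0.03316i)|10⟩ + (0.5626 + 0.4024i)|11⟩

C-Rz(3.898) leaves the control-|0⟩ kets |00⟩, |01⟩ unchanged and applies Rz(3.898) to qubit 1 on the control-|1⟩ pair (|10⟩, |11⟩).
Rz(3.898) = [[e^(−iθ/2), 0], [0, e^(iθ/2)]] with e^(±iθ/2) = cos(θ/2) ± i·sin(θ/2); θ = 3.898, cos(θ/2) ≈ -0.369252, sin(θ/2) ≈ 0.929329.
With a = amp(|10⟩) = (-0.05892 + 0.2381i) and b = amp(|11⟩) = (0.1662 - 0.6714i):
new amp(|10⟩) = (-0.369252 - 0.929329i)·a = (0.243 - 0.03316i)
new amp(|11⟩) = (-0.369252 + 0.929329i)·b = (0.5626 + 0.4024i)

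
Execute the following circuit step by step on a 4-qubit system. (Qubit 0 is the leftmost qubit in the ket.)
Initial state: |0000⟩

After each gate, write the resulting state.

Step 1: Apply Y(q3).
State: i|0001⟩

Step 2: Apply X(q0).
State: i|1001⟩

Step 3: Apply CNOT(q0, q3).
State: i|1000⟩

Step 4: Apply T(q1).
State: i|1000⟩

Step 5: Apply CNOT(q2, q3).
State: i|1000⟩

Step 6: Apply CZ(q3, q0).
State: i|1000⟩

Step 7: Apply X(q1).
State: i|1100⟩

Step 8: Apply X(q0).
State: i|0100⟩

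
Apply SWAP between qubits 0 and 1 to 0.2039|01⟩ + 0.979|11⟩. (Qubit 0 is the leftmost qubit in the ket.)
0.2039|10⟩ + 0.979|11⟩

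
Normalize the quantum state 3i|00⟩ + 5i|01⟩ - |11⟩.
0.5071i|00⟩ + 0.8452i|01⟩ - 0.169|11⟩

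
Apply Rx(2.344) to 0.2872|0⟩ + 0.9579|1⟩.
(0.1115 - 0.8827i)|0⟩ + (0.372 - 0.2647i)|1⟩

Rx(2.344) = [[cos(θ/2), −i·sin(θ/2)], [−i·sin(θ/2), cos(θ/2)]]; θ = 2.344, cos(θ/2) ≈ 0.388309, sin(θ/2) ≈ 0.921529.
With a = amp(|0⟩) = 0.2872 and b = amp(|1⟩) = 0.9579:
new amp(|0⟩) = (0.388309)·a + (-0.921529i)·b = (0.1115 - 0.8827i)
new amp(|1⟩) = (-0.921529i)·a + (0.388309)·b = (0.372 - 0.2647i)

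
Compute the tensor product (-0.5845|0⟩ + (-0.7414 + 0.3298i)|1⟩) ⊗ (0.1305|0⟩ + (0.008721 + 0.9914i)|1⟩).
-0.07628|00⟩ + (-0.005097 - 0.5795i)|01⟩ + (-0.09675 + 0.04304i)|10⟩ + (-0.3334 - 0.7321i)|11⟩

amp(|b₁b₂…⟩) = product of the factor amplitudes for bits b₁, b₂, …; only kets whose every factor amplitude is nonzero survive.
|00⟩: (-0.5845)(0.1305) = -0.07628
|01⟩: (-0.5845)(0.008721 + 0.9914i) = (-0.005097 - 0.5795i)
|10⟩: (-0.7414 + 0.3298i)(0.1305) = (-0.09675 + 0.04304i)
|11⟩: (-0.7414 + 0.3298i)(0.008721 + 0.9914i) = (-0.3334 - 0.7321i)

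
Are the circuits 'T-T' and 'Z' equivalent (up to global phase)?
No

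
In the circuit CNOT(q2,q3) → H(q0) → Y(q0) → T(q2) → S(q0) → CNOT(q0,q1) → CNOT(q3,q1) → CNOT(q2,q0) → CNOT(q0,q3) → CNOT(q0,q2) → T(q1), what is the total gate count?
11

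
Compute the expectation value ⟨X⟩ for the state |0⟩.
0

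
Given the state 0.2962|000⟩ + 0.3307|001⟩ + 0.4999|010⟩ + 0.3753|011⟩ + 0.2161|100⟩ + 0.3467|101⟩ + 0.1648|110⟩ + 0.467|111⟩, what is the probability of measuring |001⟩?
0.1094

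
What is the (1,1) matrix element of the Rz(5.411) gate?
(-0.9064 + 0.4224i)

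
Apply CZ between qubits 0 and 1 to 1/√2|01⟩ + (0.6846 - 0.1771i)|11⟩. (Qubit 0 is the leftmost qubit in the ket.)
1/√2|01⟩ + (-0.6846 + 0.1771i)|11⟩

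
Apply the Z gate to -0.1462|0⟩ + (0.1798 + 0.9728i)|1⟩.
-0.1462|0⟩ + (-0.1798 - 0.9728i)|1⟩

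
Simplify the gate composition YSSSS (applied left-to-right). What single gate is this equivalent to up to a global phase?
Y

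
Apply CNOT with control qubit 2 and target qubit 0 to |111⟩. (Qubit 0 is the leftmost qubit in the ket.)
|011⟩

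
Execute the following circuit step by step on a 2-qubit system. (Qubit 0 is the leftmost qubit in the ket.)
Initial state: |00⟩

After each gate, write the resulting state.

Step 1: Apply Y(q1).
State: i|01⟩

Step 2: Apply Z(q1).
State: -i|01⟩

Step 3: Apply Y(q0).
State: |11⟩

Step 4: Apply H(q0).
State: 1/√2|01⟩ - 1/√2|11⟩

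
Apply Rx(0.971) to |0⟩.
0.8844|0⟩ - 0.4667i|1⟩

Rx(0.971) = [[cos(θ/2), −i·sin(θ/2)], [−i·sin(θ/2), cos(θ/2)]]; θ = 0.971, cos(θ/2) ≈ 0.884442, sin(θ/2) ≈ 0.466651.
With a = amp(|0⟩) = 1 and b = amp(|1⟩) = 0:
new amp(|0⟩) = (0.884442)·a + (-0.466651i)·b = 0.8844
new amp(|1⟩) = (-0.466651i)·a + (0.884442)·b = -0.4667i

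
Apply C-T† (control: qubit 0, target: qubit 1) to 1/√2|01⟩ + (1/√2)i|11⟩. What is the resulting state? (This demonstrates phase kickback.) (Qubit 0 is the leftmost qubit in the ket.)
1/√2|01⟩ + (1/2 + (1/2)i)|11⟩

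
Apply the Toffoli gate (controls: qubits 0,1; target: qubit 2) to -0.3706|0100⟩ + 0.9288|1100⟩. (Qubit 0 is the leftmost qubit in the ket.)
-0.3706|0100⟩ + 0.9288|1110⟩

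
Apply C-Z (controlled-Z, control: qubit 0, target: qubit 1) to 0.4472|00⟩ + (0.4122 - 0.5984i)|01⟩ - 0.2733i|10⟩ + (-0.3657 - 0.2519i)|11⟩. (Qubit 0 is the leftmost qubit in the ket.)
0.4472|00⟩ + (0.4122 - 0.5984i)|01⟩ - 0.2733i|10⟩ + (0.3657 + 0.2519i)|11⟩

C-Z leaves the control-|0⟩ kets |00⟩, |01⟩ unchanged and applies Z to qubit 1 on the control-|1⟩ pair (|10⟩, |11⟩).
Z = [[1, 0], [0, -1]].
With a = amp(|10⟩) = -0.2733i and b = amp(|11⟩) = (-0.3657 - 0.2519i):
new amp(|10⟩) = (1)·a = -0.2733i
new amp(|11⟩) = (-1)·b = (0.3657 + 0.2519i)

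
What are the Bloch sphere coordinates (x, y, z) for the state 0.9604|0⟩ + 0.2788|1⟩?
(0.5355, 0, 0.8446)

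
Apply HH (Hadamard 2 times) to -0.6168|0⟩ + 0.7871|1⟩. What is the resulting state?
-0.6168|0⟩ + 0.7871|1⟩

H² = I, so an even number of Hadamards cancels: H^2 = I and the state is unchanged.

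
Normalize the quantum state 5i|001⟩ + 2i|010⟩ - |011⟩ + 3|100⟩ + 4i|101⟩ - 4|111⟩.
0.5934i|001⟩ + 0.2374i|010⟩ - 0.1187|011⟩ + 0.356|100⟩ + 0.4747i|101⟩ - 0.4747|111⟩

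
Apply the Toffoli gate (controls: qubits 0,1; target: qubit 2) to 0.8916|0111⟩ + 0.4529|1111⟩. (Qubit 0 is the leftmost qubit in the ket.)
0.8916|0111⟩ + 0.4529|1101⟩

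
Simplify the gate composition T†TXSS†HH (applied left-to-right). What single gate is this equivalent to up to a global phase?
X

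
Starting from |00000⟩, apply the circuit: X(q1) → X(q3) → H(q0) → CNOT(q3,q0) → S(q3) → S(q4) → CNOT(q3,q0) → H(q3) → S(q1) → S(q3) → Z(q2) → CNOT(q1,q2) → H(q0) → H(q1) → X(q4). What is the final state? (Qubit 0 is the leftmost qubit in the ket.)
-1/2|00101⟩ + (1/2)i|00111⟩ + 1/2|01101⟩ - (1/2)i|01111⟩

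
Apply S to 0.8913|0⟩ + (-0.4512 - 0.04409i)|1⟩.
0.8913|0⟩ + (0.04409 - 0.4512i)|1⟩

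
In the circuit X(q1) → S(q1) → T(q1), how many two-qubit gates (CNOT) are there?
0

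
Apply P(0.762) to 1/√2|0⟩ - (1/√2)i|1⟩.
1/√2|0⟩ + (0.4882 - 0.5116i)|1⟩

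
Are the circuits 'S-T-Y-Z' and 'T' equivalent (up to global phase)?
No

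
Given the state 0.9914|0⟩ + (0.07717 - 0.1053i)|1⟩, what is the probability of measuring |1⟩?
0.01704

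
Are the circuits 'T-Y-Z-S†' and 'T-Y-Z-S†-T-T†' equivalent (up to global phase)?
Yes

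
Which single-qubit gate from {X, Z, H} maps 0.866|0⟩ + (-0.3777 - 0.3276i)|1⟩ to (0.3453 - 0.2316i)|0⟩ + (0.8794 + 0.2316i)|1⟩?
H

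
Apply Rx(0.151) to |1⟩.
-0.07543i|0⟩ + 0.9972|1⟩

Rx(0.151) = [[cos(θ/2), −i·sin(θ/2)], [−i·sin(θ/2), cos(θ/2)]]; θ = 0.151, cos(θ/2) ≈ 0.997151, sin(θ/2) ≈ 0.0754283.
With a = amp(|0⟩) = 0 and b = amp(|1⟩) = 1:
new amp(|0⟩) = (0.997151)·a + (-0.0754283i)·b = -0.07543i
new amp(|1⟩) = (-0.0754283i)·a + (0.997151)·b = 0.9972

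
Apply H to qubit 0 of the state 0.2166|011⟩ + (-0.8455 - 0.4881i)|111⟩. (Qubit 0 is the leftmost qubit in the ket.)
(-0.4447 - 0.3451i)|011⟩ + (0.751 + 0.3451i)|111⟩

H on qubit 0 mixes each pair of kets that differ only in qubit 0: amplitudes (a, b) of (|…0…⟩, |…1…⟩) become ((a + b)/√2, (a − b)/√2). Kets absent from the input have amplitude 0.
(|011⟩, |111⟩): (a, b) = (0.2166, (-0.8455 - 0.4881i)) → ((-0.4447 - 0.3451i), (0.751 + 0.3451i))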